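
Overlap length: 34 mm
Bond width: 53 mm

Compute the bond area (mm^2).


Bond area = 34 * 53 = 1802 mm^2

1802


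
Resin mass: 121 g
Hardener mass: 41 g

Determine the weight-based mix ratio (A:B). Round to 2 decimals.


Ratio = 121 / 41 = 2.95

2.95


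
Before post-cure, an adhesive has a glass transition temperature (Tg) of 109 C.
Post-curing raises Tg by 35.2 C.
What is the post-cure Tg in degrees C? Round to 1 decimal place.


Tg_post = Tg_base + delta_Tg
= 109 + 35.2
= 144.2 C

144.2


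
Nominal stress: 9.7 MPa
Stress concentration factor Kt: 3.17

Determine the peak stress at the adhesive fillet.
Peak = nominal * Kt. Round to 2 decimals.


Peak stress = 9.7 * 3.17
= 30.75 MPa

30.75


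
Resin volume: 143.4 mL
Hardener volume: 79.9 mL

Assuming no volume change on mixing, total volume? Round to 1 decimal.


V_total = 143.4 + 79.9 = 223.3 mL

223.3


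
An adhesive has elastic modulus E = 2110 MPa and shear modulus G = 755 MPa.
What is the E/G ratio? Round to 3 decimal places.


E/G = 2110 / 755 = 2.795

2.795


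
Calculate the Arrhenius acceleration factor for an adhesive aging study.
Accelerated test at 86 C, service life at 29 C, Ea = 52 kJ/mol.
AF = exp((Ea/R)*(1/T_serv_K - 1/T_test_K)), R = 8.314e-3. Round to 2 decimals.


T_test = 359.15 K, T_serv = 302.15 K
Ea/R = 52 / 0.008314 = 6254.51
AF = exp(6254.51 * (1/302.15 - 1/359.15))
= 26.72

26.72


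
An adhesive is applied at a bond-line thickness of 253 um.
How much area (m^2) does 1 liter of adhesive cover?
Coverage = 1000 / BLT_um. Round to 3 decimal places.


Coverage = 1000 / 253 = 3.953 m^2

3.953


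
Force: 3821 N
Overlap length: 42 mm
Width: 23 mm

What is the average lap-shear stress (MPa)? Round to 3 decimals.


Average shear stress = F / (overlap * width)
= 3821 / (42 * 23)
= 3.955 MPa

3.955


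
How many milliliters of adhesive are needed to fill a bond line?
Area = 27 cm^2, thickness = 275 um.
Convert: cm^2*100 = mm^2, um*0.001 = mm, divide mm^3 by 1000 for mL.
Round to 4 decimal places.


= (27 * 100) * (275 * 0.001) / 1000
= 0.7425 mL

0.7425


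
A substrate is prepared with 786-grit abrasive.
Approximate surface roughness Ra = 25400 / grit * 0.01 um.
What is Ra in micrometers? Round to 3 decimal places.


Ra = 25400 / 786 * 0.01 = 0.323 um

0.323


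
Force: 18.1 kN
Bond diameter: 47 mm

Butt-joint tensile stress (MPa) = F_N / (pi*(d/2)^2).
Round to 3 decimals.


F_N = 18.1 * 1000 = 18100.0 N
A = pi*(23.5)^2 = 1734.9445 mm^2
stress = 18100.0 / 1734.9445 = 10.433 MPa

10.433


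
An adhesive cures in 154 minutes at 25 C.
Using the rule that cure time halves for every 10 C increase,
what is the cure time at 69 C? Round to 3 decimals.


Factor = 2^((69 - 25) / 10) = 21.1121
Cure time = 154 / 21.1121
= 7.294 minutes

7.294


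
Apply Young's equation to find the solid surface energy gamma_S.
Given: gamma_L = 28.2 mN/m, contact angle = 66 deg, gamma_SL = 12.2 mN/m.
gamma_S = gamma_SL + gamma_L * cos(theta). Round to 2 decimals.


theta_rad = 66 * pi/180 = 1.151917
gamma_S = 12.2 + 28.2 * cos(1.151917)
= 23.67 mN/m

23.67


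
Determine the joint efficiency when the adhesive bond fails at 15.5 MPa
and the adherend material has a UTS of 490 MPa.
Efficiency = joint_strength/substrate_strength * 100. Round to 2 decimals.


Joint efficiency = 15.5 / 490 * 100
= 3.16%

3.16


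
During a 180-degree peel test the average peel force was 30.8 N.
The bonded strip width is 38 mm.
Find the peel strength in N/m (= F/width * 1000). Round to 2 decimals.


Peel strength = F/width * 1000
= 30.8 / 38 * 1000
= 810.53 N/m

810.53


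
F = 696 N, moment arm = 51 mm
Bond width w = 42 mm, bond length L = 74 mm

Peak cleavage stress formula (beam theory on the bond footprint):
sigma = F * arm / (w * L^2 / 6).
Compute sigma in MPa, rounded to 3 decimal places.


sigma = (696 * 51) / (42 * 5476 / 6)
= 35496 * 6 / 229992
= 212976 / 229992
= 0.926 MPa

0.926


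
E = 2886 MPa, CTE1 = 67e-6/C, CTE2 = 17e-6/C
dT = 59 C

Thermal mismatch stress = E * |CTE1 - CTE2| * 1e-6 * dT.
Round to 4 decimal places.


= 2886 * 50e-6 * 59
= 8.5137 MPa

8.5137


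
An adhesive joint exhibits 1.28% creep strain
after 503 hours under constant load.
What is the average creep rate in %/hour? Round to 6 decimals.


Creep rate = strain / time
= 1.28 / 503
= 0.002545 %/h

0.002545


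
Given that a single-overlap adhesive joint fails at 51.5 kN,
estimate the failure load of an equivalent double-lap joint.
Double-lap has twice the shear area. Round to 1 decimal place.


Double-lap factor = 2
Expected load = 51.5 * 2 = 103.0 kN

103.0


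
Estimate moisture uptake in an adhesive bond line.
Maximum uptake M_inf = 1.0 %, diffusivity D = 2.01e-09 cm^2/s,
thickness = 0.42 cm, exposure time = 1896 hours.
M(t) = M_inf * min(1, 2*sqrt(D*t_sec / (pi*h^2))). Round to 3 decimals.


Convert time: 1896 h = 6825600 s
ratio = min(1, 2*sqrt(2.01e-09*6825600/(pi*0.42^2)))
= 0.314684
M(t) = 1.0 * 0.314684 = 0.315%

0.315


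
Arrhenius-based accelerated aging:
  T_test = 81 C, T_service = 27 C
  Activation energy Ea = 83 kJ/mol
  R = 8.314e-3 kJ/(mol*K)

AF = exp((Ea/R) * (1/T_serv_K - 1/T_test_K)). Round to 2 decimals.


T_test_K = 354.15, T_serv_K = 300.15
AF = exp((83/8.314e-3) * (1/300.15 - 1/354.15))
= 159.41

159.41


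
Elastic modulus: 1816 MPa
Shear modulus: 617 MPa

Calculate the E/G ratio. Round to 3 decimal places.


E / G = 1816 / 617 = 2.943

2.943


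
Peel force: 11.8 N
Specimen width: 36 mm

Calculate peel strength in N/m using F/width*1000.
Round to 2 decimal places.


Peel strength = 11.8 / 36 * 1000 = 327.78 N/m

327.78


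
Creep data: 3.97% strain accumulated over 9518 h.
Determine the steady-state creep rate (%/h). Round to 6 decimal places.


Rate = 3.97 / 9518 = 0.000417 %/h

0.000417


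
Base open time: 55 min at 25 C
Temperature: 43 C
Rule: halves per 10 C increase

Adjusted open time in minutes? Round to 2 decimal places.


Acceleration = 2^((43-25)/10) = 3.4822
Open time = 55 / 3.4822 = 15.79 min

15.79


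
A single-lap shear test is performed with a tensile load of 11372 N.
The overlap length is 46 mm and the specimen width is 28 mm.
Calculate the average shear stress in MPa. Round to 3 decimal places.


Shear stress = F / (overlap * width)
= 11372 / (46 * 28)
= 11372 / 1288
= 8.829 MPa

8.829


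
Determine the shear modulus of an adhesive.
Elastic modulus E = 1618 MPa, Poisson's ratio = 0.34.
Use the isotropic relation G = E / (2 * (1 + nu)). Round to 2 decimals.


G = 1618 / (2*(1+0.34)) = 1618 / 2.68
= 603.73 MPa

603.73


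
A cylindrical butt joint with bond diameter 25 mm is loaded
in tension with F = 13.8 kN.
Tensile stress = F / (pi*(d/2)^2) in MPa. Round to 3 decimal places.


Area = pi * (25/2)^2 = 490.8739 mm^2
Stress = 13.8*1000 / 490.8739
= 28.113 MPa

28.113


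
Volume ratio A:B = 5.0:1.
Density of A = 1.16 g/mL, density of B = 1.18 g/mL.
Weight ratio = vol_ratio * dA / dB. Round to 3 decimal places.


Wt ratio = 5.0 * 1.16 / 1.18
= 4.915

4.915


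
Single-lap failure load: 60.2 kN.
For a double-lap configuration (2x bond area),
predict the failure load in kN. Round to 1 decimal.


Failure load = 60.2 * 2 = 120.4 kN

120.4


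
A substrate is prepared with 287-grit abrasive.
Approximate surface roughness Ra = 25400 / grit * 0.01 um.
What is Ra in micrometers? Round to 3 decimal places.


Ra = 25400 / 287 * 0.01 = 0.885 um

0.885


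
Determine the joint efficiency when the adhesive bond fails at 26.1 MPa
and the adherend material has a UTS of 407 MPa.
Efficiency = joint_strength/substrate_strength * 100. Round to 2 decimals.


Joint efficiency = 26.1 / 407 * 100
= 6.41%

6.41


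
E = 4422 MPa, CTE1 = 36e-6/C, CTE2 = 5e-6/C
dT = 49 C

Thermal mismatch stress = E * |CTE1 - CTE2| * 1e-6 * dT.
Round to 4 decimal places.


= 4422 * 31e-6 * 49
= 6.7170 MPa

6.7170


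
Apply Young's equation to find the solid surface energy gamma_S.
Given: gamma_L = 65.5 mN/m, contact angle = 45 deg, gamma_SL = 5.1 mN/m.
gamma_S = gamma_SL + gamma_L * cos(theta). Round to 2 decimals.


theta_rad = 45 * pi/180 = 0.785398
gamma_S = 5.1 + 65.5 * cos(0.785398)
= 51.42 mN/m

51.42


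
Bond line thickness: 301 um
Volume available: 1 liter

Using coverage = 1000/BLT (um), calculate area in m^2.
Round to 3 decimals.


1 L = 1e6 mm^3, thickness = 301 um = 0.301 mm
Area = 1e6 / 0.301 mm^2 = (1e6 / 0.301) / 1e6 m^2 = 1000 / 301 m^2
= 3.322 m^2

3.322


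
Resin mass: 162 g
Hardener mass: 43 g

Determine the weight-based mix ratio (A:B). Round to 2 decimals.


Ratio = 162 / 43 = 3.77

3.77


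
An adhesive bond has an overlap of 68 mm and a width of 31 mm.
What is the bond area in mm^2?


Bond area = overlap * width
= 68 * 31
= 2108 mm^2

2108


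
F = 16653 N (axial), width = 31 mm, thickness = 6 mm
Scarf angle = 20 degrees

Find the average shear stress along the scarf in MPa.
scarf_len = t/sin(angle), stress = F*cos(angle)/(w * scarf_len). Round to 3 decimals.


scarf_len = 6/sin(20 deg) = 17.5428
cos(20 deg) = 0.939693
stress = 16653*0.939693/(31*17.5428) = 28.775 MPa

28.775


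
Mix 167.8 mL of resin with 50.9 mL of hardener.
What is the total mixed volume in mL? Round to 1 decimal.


Total = 167.8 + 50.9 = 218.7 mL

218.7


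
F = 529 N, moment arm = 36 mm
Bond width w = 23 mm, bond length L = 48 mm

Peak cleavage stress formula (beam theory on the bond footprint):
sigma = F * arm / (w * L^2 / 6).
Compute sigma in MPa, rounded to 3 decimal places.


sigma = (529 * 36) / (23 * 2304 / 6)
= 19044 * 6 / 52992
= 114264 / 52992
= 2.156 MPa

2.156


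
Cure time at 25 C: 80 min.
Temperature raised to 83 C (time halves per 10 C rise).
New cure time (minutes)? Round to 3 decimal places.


Acceleration factor = 2^(58/10) = 55.7152
New time = 80 / 55.7152 = 1.436 min

1.436


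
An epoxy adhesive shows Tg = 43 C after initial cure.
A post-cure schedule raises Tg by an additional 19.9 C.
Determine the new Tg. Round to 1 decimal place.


New Tg = 43 + 19.9
= 62.9 C

62.9


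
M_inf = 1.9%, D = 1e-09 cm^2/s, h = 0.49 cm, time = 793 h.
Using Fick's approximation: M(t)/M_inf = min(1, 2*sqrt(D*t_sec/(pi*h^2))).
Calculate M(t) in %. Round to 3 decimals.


t = 2854800 s
ratio = min(1, 2*sqrt(1e-09*2854800/(pi*0.2401)))
= 0.123040
M(t) = 1.9 * 0.123040 = 0.234%

0.234


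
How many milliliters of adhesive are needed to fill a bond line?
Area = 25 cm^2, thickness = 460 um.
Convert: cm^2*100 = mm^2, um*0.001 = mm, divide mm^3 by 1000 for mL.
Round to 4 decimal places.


= (25 * 100) * (460 * 0.001) / 1000
= 1.1500 mL

1.1500


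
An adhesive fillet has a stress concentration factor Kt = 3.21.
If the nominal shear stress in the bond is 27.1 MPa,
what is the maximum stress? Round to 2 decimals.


Max stress = 27.1 * 3.21 = 86.99 MPa

86.99


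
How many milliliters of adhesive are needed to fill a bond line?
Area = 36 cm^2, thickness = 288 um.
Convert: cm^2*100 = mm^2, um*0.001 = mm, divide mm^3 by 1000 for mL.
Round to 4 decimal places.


= (36 * 100) * (288 * 0.001) / 1000
= 1.0368 mL

1.0368


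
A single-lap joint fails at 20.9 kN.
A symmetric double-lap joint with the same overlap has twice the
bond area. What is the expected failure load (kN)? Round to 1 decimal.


Double-lap load = 2 * 20.9 = 41.8 kN

41.8


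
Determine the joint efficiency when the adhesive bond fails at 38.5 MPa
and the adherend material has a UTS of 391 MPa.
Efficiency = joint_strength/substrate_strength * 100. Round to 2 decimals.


Joint efficiency = 38.5 / 391 * 100
= 9.85%

9.85


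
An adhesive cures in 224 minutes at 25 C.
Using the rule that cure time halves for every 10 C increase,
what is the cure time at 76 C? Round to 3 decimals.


Factor = 2^((76 - 25) / 10) = 34.2968
Cure time = 224 / 34.2968
= 6.531 minutes

6.531


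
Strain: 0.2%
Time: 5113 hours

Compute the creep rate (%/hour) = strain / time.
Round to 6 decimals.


Creep rate = 0.2 / 5113
= 0.000039 %/h

0.000039


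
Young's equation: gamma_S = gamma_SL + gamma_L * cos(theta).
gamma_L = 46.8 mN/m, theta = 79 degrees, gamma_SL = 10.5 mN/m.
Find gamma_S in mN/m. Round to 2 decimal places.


cos(79 deg) = 0.190809
gamma_S = 10.5 + 46.8 * 0.190809
= 19.43 mN/m

19.43


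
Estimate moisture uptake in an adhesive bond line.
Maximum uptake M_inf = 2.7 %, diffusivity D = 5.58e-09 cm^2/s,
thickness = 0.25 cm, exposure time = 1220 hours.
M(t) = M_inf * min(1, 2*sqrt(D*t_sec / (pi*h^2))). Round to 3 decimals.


Convert time: 1220 h = 4392000 s
ratio = min(1, 2*sqrt(5.58e-09*4392000/(pi*0.25^2)))
= 0.706583
M(t) = 2.7 * 0.706583 = 1.908%

1.908


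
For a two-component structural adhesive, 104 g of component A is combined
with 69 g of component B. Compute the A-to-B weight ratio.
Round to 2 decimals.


Weight ratio A:B = 104 / 69
= 1.51

1.51


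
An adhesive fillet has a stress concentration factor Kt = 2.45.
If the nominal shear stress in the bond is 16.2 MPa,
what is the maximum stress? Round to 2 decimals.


Max stress = 16.2 * 2.45 = 39.69 MPa

39.69


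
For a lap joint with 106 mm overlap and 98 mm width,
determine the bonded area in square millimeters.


Area = 106 * 98 = 10388 mm^2

10388


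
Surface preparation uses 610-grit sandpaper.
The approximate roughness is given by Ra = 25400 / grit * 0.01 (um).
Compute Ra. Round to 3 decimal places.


Ra = 25400 / 610 * 0.01
= 254 / 610
= 0.416 um

0.416


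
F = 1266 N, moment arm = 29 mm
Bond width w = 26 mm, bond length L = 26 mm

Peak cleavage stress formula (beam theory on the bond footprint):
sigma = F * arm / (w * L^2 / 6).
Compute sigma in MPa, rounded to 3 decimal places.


sigma = (1266 * 29) / (26 * 676 / 6)
= 36714 * 6 / 17576
= 220284 / 17576
= 12.533 MPa

12.533


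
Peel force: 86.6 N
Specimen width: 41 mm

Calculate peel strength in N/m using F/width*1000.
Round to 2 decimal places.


Peel strength = 86.6 / 41 * 1000 = 2112.20 N/m

2112.20


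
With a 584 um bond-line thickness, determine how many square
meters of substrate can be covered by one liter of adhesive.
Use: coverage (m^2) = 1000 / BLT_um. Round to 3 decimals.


Coverage = 1000 / 584 = 1.712 m^2

1.712


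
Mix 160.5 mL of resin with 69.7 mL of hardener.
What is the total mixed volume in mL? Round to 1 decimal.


Total = 160.5 + 69.7 = 230.2 mL

230.2


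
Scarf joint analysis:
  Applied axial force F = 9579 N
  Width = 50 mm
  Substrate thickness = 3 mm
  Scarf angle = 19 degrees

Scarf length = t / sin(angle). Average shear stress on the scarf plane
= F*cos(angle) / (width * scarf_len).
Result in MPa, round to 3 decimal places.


Scarf length = 3 / sin(19 deg) = 9.2147 mm
cos(19 deg) = 0.945519
Shear = 9579 * 0.945519 / (50 * 9.2147)
= 19.658 MPa

19.658


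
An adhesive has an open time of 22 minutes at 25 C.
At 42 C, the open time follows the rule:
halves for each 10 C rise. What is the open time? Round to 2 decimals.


Factor = 2^((42-25)/10) = 3.2490
Open time = 22 / 3.2490 = 6.77 min

6.77


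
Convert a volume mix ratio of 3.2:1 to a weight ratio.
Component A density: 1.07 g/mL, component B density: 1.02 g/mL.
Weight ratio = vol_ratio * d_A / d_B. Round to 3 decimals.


= 3.2 * 1.07 / 1.02 = 3.357

3.357


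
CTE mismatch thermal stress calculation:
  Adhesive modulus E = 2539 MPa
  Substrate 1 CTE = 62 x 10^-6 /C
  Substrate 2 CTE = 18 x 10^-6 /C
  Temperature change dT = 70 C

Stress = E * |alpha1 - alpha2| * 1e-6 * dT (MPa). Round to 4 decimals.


delta_alpha = |62 - 18| = 44 x 10^-6/C
Stress = 2539 * 44e-6 * 70
= 7.8201 MPa

7.8201


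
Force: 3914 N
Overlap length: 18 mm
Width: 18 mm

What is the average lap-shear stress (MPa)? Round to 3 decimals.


Average shear stress = F / (overlap * width)
= 3914 / (18 * 18)
= 12.080 MPa

12.080


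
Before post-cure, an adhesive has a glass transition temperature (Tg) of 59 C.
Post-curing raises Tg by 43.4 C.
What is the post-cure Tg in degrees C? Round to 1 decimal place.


Tg_post = Tg_base + delta_Tg
= 59 + 43.4
= 102.4 C

102.4


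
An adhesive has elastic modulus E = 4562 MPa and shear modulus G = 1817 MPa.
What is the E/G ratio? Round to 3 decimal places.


E/G = 4562 / 1817 = 2.511

2.511


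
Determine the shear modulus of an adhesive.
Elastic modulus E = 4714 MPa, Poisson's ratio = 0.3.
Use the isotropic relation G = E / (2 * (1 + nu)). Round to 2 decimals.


G = 4714 / (2*(1+0.3)) = 4714 / 2.60
= 1813.08 MPa

1813.08


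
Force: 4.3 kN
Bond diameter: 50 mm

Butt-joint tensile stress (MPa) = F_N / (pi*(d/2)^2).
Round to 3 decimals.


F_N = 4.3 * 1000 = 4300.0 N
A = pi*(25.0)^2 = 1963.4954 mm^2
stress = 4300.0 / 1963.4954 = 2.190 MPa

2.190


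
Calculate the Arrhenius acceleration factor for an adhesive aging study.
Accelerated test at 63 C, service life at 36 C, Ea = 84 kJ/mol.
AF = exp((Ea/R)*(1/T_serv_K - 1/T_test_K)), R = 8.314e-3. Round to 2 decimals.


T_test = 336.15 K, T_serv = 309.15 K
Ea/R = 84 / 0.008314 = 10103.44
AF = exp(10103.44 * (1/309.15 - 1/336.15))
= 13.80

13.80


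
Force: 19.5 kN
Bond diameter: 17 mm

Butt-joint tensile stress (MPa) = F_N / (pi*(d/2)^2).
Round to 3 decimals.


F_N = 19.5 * 1000 = 19500.0 N
A = pi*(8.5)^2 = 226.9801 mm^2
stress = 19500.0 / 226.9801 = 85.911 MPa

85.911


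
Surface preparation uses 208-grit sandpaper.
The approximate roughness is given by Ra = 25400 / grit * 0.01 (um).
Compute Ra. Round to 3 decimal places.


Ra = 25400 / 208 * 0.01
= 254 / 208
= 1.221 um

1.221


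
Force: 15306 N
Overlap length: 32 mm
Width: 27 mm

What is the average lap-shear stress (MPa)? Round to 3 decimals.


Average shear stress = F / (overlap * width)
= 15306 / (32 * 27)
= 17.715 MPa

17.715


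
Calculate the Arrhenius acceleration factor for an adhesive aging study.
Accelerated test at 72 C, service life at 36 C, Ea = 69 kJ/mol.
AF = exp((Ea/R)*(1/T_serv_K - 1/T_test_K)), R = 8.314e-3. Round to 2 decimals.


T_test = 345.15 K, T_serv = 309.15 K
Ea/R = 69 / 0.008314 = 8299.25
AF = exp(8299.25 * (1/309.15 - 1/345.15))
= 16.45

16.45


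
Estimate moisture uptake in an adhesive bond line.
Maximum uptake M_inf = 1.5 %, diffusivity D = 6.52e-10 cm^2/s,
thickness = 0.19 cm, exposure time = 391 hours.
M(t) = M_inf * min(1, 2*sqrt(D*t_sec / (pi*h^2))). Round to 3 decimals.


Convert time: 391 h = 1407600 s
ratio = min(1, 2*sqrt(6.52e-10*1407600/(pi*0.19^2)))
= 0.179914
M(t) = 1.5 * 0.179914 = 0.270%

0.270


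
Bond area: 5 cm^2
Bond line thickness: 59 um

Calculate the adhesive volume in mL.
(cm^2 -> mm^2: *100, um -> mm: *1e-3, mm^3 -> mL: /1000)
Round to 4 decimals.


V = 5*100 * 59*1e-3 / 1000
= 0.0295 mL

0.0295


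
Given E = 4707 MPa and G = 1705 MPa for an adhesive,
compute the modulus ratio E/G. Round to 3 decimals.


E/G ratio = 4707 / 1705 = 2.761

2.761


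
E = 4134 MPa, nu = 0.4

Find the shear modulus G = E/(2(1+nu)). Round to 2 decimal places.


G = 4134 / (2 * 1.40)
= 1476.43 MPa

1476.43


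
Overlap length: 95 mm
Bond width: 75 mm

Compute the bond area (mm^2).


Bond area = 95 * 75 = 7125 mm^2

7125


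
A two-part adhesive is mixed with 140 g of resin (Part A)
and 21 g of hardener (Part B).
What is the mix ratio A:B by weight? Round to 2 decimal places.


Mix ratio = mass_A / mass_B
= 140 / 21
= 6.67

6.67


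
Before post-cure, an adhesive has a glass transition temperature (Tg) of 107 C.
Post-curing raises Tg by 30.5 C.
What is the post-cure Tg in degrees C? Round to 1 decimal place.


Tg_post = Tg_base + delta_Tg
= 107 + 30.5
= 137.5 C

137.5


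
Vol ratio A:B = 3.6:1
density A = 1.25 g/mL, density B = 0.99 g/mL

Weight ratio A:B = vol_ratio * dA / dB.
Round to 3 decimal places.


Weight ratio = 3.6 * 1.25 / 0.99
= 4.545

4.545


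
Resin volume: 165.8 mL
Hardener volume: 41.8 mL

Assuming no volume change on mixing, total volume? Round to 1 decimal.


V_total = 165.8 + 41.8 = 207.6 mL

207.6


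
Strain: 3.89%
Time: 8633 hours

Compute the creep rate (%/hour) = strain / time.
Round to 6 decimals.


Creep rate = 3.89 / 8633
= 0.000451 %/h

0.000451


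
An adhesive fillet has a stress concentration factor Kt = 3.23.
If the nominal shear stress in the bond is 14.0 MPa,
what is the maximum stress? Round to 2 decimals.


Max stress = 14.0 * 3.23 = 45.22 MPa

45.22


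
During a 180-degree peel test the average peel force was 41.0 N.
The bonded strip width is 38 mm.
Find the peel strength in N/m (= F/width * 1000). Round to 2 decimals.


Peel strength = F/width * 1000
= 41.0 / 38 * 1000
= 1078.95 N/m

1078.95


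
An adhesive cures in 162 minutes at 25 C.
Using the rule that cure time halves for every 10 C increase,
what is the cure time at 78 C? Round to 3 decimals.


Factor = 2^((78 - 25) / 10) = 39.3966
Cure time = 162 / 39.3966
= 4.112 minutes

4.112


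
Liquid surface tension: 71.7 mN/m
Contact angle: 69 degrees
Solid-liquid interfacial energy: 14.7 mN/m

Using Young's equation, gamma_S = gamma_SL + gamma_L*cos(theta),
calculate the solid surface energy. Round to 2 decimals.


gamma_S = 14.7 + 71.7 * cos(69)
= 40.39 mN/m

40.39


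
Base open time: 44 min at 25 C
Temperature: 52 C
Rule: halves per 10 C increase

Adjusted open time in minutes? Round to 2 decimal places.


Acceleration = 2^((52-25)/10) = 6.4980
Open time = 44 / 6.4980 = 6.77 min

6.77


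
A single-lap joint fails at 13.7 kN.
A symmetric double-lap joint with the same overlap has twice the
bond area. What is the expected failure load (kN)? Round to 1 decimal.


Double-lap load = 2 * 13.7 = 27.4 kN

27.4


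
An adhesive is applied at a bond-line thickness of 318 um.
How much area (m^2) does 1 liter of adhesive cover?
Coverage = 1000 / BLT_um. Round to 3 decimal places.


Coverage = 1000 / 318 = 3.145 m^2

3.145


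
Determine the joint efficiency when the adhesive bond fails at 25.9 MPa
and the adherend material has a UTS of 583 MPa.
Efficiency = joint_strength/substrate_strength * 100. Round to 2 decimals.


Joint efficiency = 25.9 / 583 * 100
= 4.44%

4.44


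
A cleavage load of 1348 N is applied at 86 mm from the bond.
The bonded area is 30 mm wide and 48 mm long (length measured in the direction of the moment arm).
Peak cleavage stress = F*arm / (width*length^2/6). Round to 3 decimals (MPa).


Moment = 1348 * 86 = 115928 N*mm
Section modulus = 30 * 2304 / 6 = 69120 / 6 mm^3
Stress = 115928 / (69120 / 6) = 695568 / 69120
= 10.063 MPa

10.063


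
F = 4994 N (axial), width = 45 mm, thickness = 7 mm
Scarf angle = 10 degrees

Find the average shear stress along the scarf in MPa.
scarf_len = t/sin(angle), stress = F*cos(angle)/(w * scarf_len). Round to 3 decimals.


scarf_len = 7/sin(10 deg) = 40.3114
cos(10 deg) = 0.984808
stress = 4994*0.984808/(45*40.3114) = 2.711 MPa

2.711


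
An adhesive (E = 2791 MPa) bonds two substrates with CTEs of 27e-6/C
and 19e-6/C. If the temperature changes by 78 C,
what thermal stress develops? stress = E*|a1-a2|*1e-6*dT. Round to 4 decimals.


Stress = 2791 * |27 - 19| * 1e-6 * 78
= 1.7416 MPa

1.7416


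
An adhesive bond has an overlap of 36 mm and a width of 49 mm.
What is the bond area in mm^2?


Bond area = overlap * width
= 36 * 49
= 1764 mm^2

1764


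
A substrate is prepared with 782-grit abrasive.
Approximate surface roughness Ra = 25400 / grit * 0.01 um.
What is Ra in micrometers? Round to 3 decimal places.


Ra = 25400 / 782 * 0.01 = 0.325 um

0.325


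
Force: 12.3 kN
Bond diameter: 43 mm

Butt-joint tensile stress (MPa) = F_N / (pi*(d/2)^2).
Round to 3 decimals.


F_N = 12.3 * 1000 = 12300.0 N
A = pi*(21.5)^2 = 1452.2012 mm^2
stress = 12300.0 / 1452.2012 = 8.470 MPa

8.470


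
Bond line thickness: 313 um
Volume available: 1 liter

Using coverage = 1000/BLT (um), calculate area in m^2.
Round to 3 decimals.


1 L = 1e6 mm^3, thickness = 313 um = 0.313 mm
Area = 1e6 / 0.313 mm^2 = (1e6 / 0.313) / 1e6 m^2 = 1000 / 313 m^2
= 3.195 m^2

3.195


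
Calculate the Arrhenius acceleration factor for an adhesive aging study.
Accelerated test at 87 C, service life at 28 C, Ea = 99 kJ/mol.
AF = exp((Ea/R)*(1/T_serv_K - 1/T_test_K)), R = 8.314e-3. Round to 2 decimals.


T_test = 360.15 K, T_serv = 301.15 K
Ea/R = 99 / 0.008314 = 11907.63
AF = exp(11907.63 * (1/301.15 - 1/360.15))
= 650.38

650.38


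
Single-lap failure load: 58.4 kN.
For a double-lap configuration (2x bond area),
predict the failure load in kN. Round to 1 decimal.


Failure load = 58.4 * 2 = 116.8 kN

116.8


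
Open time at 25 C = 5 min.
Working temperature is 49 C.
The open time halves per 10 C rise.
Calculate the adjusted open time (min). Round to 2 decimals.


factor = 2^((49 - 25) / 10) = 5.2780
ot = 5 / 5.2780 = 0.95 min

0.95


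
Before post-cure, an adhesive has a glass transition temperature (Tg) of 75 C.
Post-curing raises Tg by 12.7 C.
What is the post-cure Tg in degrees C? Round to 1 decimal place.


Tg_post = Tg_base + delta_Tg
= 75 + 12.7
= 87.7 C

87.7


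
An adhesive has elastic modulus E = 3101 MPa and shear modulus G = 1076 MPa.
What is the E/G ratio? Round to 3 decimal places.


E/G = 3101 / 1076 = 2.882

2.882


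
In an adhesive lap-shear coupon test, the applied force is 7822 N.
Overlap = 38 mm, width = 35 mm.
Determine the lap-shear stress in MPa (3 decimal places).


stress = F / (overlap * width)
= 7822 / (38 * 35)
= 5.881 MPa

5.881


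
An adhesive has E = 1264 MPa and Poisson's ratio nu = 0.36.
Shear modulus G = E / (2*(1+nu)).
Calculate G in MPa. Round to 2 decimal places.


G = 1264 / (2*(1+0.36))
= 1264 / 2.72
= 464.71 MPa

464.71


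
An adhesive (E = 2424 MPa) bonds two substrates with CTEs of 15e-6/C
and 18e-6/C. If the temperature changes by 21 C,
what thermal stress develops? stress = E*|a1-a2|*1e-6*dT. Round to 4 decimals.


Stress = 2424 * |15 - 18| * 1e-6 * 21
= 0.1527 MPa

0.1527


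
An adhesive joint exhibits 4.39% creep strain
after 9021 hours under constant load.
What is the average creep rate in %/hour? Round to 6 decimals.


Creep rate = strain / time
= 4.39 / 9021
= 0.000487 %/h

0.000487


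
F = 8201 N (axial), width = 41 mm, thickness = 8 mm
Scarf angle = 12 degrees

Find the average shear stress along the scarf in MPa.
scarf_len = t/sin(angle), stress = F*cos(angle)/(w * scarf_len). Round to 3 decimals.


scarf_len = 8/sin(12 deg) = 38.4779
cos(12 deg) = 0.978148
stress = 8201*0.978148/(41*38.4779) = 5.085 MPa

5.085


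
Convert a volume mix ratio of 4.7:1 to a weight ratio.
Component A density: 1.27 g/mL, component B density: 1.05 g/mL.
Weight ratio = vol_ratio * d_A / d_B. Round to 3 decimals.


= 4.7 * 1.27 / 1.05 = 5.685

5.685


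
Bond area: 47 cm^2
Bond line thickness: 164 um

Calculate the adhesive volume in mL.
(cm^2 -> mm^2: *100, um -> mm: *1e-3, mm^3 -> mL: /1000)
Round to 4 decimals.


V = 47*100 * 164*1e-3 / 1000
= 0.7708 mL

0.7708


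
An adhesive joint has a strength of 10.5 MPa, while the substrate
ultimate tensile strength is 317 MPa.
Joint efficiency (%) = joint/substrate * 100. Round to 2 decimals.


Efficiency = 10.5 / 317 * 100
= 3.31%

3.31


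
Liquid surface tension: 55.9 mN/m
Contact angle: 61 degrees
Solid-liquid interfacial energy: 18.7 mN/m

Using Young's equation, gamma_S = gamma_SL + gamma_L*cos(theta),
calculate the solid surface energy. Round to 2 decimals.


gamma_S = 18.7 + 55.9 * cos(61)
= 45.80 mN/m

45.80


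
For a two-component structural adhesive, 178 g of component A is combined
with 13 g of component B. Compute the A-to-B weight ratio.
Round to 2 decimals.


Weight ratio A:B = 178 / 13
= 13.69

13.69


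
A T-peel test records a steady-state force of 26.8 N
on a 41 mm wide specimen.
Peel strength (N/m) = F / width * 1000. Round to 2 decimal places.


Peel strength = 26.8 / 41 * 1000
= 653.66 N/m

653.66


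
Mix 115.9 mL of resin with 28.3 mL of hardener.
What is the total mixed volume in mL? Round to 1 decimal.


Total = 115.9 + 28.3 = 144.2 mL

144.2


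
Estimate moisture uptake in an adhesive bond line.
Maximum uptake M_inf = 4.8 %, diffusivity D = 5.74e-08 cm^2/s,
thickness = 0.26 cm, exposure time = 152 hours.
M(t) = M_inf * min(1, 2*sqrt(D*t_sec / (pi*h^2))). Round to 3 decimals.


Convert time: 152 h = 547200 s
ratio = min(1, 2*sqrt(5.74e-08*547200/(pi*0.26^2)))
= 0.769149
M(t) = 4.8 * 0.769149 = 3.692%

3.692


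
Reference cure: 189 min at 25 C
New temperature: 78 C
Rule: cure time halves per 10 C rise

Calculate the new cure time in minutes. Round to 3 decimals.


factor = 2^((78-25)/10) = 39.3966
t_new = 189 / 39.3966 = 4.797 min

4.797


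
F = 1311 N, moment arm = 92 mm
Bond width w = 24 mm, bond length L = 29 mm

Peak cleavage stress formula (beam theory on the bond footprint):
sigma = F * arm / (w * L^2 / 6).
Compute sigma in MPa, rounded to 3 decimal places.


sigma = (1311 * 92) / (24 * 841 / 6)
= 120612 * 6 / 20184
= 723672 / 20184
= 35.854 MPa

35.854


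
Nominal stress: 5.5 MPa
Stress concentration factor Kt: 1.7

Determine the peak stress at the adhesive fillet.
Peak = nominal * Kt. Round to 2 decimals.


Peak stress = 5.5 * 1.7
= 9.35 MPa

9.35


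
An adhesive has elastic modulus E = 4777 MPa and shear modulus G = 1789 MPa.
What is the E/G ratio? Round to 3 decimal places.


E/G = 4777 / 1789 = 2.670

2.670


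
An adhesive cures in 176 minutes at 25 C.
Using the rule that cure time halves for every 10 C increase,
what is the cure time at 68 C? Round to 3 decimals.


Factor = 2^((68 - 25) / 10) = 19.6983
Cure time = 176 / 19.6983
= 8.935 minutes

8.935


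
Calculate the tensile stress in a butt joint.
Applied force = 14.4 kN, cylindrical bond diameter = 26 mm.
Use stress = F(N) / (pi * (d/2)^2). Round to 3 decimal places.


A = pi * 13.0^2 = 530.9292 mm^2
sigma = 14400.0 / 530.9292 = 27.122 MPa

27.122


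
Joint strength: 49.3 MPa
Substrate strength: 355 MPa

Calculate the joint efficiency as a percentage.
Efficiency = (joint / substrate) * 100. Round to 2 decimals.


Efficiency = (49.3 / 355) * 100 = 13.89%

13.89


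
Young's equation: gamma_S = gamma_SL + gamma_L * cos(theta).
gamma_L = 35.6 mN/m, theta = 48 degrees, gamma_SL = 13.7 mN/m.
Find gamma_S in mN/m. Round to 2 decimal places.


cos(48 deg) = 0.669131
gamma_S = 13.7 + 35.6 * 0.669131
= 37.52 mN/m

37.52


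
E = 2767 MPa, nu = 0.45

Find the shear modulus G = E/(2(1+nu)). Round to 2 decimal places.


G = 2767 / (2 * 1.45)
= 954.14 MPa

954.14


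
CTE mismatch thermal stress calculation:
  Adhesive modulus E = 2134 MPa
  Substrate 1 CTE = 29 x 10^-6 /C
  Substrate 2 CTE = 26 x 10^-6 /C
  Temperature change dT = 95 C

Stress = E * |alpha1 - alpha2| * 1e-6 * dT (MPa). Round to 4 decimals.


delta_alpha = |29 - 26| = 3 x 10^-6/C
Stress = 2134 * 3e-6 * 95
= 0.6082 MPa

0.6082


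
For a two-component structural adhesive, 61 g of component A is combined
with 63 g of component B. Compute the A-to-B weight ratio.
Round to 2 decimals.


Weight ratio A:B = 61 / 63
= 0.97

0.97


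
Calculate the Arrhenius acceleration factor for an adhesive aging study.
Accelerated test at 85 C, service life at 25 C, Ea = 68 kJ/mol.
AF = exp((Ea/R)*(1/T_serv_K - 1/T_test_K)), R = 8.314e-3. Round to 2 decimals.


T_test = 358.15 K, T_serv = 298.15 K
Ea/R = 68 / 0.008314 = 8178.98
AF = exp(8178.98 * (1/298.15 - 1/358.15))
= 99.06

99.06


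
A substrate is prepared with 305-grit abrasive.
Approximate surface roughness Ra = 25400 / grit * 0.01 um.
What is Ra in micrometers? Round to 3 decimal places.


Ra = 25400 / 305 * 0.01 = 0.833 um

0.833


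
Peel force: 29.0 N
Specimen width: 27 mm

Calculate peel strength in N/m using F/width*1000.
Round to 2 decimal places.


Peel strength = 29.0 / 27 * 1000 = 1074.07 N/m

1074.07


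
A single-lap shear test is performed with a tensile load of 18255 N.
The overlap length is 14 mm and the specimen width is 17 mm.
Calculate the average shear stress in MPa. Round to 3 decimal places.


Shear stress = F / (overlap * width)
= 18255 / (14 * 17)
= 18255 / 238
= 76.702 MPa

76.702


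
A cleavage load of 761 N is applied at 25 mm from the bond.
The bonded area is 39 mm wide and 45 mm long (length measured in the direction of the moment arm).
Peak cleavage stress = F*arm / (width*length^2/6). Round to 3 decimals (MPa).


Moment = 761 * 25 = 19025 N*mm
Section modulus = 39 * 2025 / 6 = 78975 / 6 mm^3
Stress = 19025 / (78975 / 6) = 114150 / 78975
= 1.445 MPa

1.445


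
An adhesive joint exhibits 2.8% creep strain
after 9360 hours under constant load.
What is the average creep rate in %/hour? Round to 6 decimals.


Creep rate = strain / time
= 2.8 / 9360
= 0.000299 %/h

0.000299


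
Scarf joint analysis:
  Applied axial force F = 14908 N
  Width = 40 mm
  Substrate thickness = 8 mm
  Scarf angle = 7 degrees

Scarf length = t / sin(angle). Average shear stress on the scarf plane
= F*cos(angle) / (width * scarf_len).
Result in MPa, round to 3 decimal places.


Scarf length = 8 / sin(7 deg) = 65.6441 mm
cos(7 deg) = 0.992546
Shear = 14908 * 0.992546 / (40 * 65.6441)
= 5.635 MPa

5.635


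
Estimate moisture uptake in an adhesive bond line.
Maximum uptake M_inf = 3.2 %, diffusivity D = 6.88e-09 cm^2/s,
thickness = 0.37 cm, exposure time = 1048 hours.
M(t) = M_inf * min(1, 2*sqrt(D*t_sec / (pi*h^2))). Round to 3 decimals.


Convert time: 1048 h = 3772800 s
ratio = min(1, 2*sqrt(6.88e-09*3772800/(pi*0.37^2)))
= 0.491337
M(t) = 3.2 * 0.491337 = 1.572%

1.572


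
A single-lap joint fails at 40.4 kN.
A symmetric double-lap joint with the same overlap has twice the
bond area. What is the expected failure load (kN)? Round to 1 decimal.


Double-lap load = 2 * 40.4 = 80.8 kN

80.8


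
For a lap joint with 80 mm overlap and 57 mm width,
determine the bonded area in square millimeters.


Area = 80 * 57 = 4560 mm^2

4560


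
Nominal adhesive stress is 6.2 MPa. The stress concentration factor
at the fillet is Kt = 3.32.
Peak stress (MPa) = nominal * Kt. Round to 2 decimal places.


Peak = 6.2 * 3.32 = 20.58 MPa

20.58


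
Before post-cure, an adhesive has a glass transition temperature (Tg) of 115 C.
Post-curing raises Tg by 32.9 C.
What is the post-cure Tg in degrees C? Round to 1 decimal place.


Tg_post = Tg_base + delta_Tg
= 115 + 32.9
= 147.9 C

147.9


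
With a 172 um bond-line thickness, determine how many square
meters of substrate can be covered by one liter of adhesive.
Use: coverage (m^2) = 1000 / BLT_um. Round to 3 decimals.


Coverage = 1000 / 172 = 5.814 m^2

5.814


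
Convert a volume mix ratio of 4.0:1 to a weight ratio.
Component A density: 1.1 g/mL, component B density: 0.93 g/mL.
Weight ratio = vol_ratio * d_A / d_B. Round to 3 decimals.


= 4.0 * 1.1 / 0.93 = 4.731

4.731


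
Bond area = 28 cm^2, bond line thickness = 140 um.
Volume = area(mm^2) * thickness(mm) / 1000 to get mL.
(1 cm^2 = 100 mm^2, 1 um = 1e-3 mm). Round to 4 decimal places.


area_mm2 = 28 * 100 = 2800
blt_mm = 140 * 1e-3 = 0.14
vol_mm3 = 2800 * 0.14 = 392.0
vol_mL = 392.0 / 1000 = 0.3920 mL

0.3920


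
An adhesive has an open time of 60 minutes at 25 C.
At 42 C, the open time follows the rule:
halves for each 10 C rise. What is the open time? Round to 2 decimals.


Factor = 2^((42-25)/10) = 3.2490
Open time = 60 / 3.2490 = 18.47 min

18.47


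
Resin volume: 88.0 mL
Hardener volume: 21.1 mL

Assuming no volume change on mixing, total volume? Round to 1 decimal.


V_total = 88.0 + 21.1 = 109.1 mL

109.1


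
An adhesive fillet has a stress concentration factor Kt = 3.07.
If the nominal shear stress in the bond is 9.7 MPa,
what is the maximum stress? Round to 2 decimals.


Max stress = 9.7 * 3.07 = 29.78 MPa

29.78


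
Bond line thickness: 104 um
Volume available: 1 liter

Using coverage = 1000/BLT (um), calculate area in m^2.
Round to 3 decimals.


1 L = 1e6 mm^3, thickness = 104 um = 0.104 mm
Area = 1e6 / 0.104 mm^2 = (1e6 / 0.104) / 1e6 m^2 = 1000 / 104 m^2
= 9.615 m^2

9.615


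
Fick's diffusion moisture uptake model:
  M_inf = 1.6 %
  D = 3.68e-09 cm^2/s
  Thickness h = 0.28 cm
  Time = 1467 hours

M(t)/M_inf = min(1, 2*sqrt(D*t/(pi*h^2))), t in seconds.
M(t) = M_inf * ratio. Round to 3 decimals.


t_sec = 1467 * 3600 = 5281200
ratio = 2*sqrt(3.68e-09*5281200/(pi*0.28^2))
= min(1, 0.561807)
= 0.561807
M(t) = 1.6 * 0.561807 = 0.899 %

0.899


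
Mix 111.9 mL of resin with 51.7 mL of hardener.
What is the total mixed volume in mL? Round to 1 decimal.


Total = 111.9 + 51.7 = 163.6 mL

163.6


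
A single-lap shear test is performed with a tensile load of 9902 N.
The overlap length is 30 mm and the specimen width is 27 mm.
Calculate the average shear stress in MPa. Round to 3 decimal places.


Shear stress = F / (overlap * width)
= 9902 / (30 * 27)
= 9902 / 810
= 12.225 MPa

12.225


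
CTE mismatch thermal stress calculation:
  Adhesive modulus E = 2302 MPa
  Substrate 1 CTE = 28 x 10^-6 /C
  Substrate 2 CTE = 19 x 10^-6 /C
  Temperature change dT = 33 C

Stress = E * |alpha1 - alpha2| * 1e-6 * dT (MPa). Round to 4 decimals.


delta_alpha = |28 - 19| = 9 x 10^-6/C
Stress = 2302 * 9e-6 * 33
= 0.6837 MPa

0.6837


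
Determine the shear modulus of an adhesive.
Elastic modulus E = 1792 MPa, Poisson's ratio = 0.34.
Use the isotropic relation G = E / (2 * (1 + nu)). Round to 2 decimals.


G = 1792 / (2*(1+0.34)) = 1792 / 2.68
= 668.66 MPa

668.66


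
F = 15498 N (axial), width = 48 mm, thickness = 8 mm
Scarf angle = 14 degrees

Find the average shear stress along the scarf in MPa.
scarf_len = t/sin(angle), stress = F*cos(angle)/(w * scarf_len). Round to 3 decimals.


scarf_len = 8/sin(14 deg) = 33.0685
cos(14 deg) = 0.970296
stress = 15498*0.970296/(48*33.0685) = 9.474 MPa

9.474


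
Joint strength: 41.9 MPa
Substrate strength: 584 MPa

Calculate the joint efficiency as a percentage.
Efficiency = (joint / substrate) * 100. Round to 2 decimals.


Efficiency = (41.9 / 584) * 100 = 7.17%

7.17


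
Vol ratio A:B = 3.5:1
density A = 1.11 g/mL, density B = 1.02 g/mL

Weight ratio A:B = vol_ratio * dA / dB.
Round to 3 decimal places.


Weight ratio = 3.5 * 1.11 / 1.02
= 3.809

3.809


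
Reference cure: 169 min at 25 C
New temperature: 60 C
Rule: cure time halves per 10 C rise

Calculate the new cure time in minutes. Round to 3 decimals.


factor = 2^((60-25)/10) = 11.3137
t_new = 169 / 11.3137 = 14.938 min

14.938


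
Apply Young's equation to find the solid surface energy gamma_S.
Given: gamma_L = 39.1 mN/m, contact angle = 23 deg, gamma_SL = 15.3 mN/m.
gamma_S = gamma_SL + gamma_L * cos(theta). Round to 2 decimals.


theta_rad = 23 * pi/180 = 0.401426
gamma_S = 15.3 + 39.1 * cos(0.401426)
= 51.29 mN/m

51.29


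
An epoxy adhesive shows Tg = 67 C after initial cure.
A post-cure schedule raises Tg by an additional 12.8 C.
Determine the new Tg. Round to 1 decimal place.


New Tg = 67 + 12.8
= 79.8 C

79.8


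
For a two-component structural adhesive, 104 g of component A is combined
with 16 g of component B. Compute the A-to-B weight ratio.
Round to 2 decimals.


Weight ratio A:B = 104 / 16
= 6.50

6.50


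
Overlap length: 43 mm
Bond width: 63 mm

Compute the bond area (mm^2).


Bond area = 43 * 63 = 2709 mm^2

2709


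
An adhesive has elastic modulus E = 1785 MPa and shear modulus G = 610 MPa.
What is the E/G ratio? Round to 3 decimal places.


E/G = 1785 / 610 = 2.926

2.926


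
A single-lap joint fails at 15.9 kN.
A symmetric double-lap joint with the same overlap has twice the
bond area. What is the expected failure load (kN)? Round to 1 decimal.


Double-lap load = 2 * 15.9 = 31.8 kN

31.8
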